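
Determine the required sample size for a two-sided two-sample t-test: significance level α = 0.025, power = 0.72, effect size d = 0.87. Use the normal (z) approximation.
n = 22 per group

Sample size formula (two-sample t-test, normal approximation):
n = 2 · ((z_{α/2} + z_β) / d)²

z_{α/2} = 2.241 (for α = 0.025, two-sided)
z_β = 0.583 (for power = 0.72)
d = 0.87

n = 2 · ((2.241 + 0.583) / 0.87)²
n = 2 · (3.246)²
n ≈ 21.07
Round up to the next whole number: n = 22 per group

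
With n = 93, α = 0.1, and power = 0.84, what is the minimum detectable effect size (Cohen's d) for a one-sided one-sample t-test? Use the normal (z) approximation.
d ≈ 0.24

Minimum detectable effect (one-sample t-test, normal approximation):
d = (z_α + z_β) / √n
d = (1.282 + 0.994) / √93
d = 2.276 / 9.644
d ≈ 0.24

By Cohen's convention (0.2 small / 0.5 medium / 0.8 large): small effect.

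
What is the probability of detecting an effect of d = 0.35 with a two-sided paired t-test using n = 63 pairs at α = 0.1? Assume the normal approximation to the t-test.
Power ≈ 0.87

Power calculation (paired t-test, normal approximation):
z_β = d · √n - z_{α/2}
z_β = 0.35 · √63 - 1.645
z_β = 0.35 · 7.937 - 1.645
z_β = 1.133

Power = Φ(z_β) = Φ(1.133) ≈ 0.871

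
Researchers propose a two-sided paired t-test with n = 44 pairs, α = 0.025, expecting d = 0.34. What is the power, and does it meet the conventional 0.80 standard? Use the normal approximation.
Power ≈ 0.51; the study is underpowered (power < 0.80)

Power calculation (paired t-test, normal approximation):
z_β = d · √n - z_{α/2}
z_β = 0.34 · √44 - 2.241
z_β = 0.34 · 6.633 - 2.241
z_β = 0.014

Power = Φ(z_β) = Φ(0.014) ≈ 0.506

Effect size d = 0.34 is small by Cohen's convention (0.2/0.5/0.8).

Threshold: power ≥ 0.80 is conventionally adequate.
Power ≈ 0.51 → the study is underpowered (power < 0.80).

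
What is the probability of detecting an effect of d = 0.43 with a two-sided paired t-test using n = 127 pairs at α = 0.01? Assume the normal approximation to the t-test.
Power ≈ 0.99

Power calculation (paired t-test, normal approximation):
z_β = d · √n - z_{α/2}
z_β = 0.43 · √127 - 2.576
z_β = 0.43 · 11.269 - 2.576
z_β = 2.270

Power = Φ(z_β) = Φ(2.270) ≈ 0.988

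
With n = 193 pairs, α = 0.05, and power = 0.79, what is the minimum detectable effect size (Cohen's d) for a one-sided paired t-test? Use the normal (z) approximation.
d ≈ 0.18

Minimum detectable effect (paired t-test, normal approximation):
d = (z_α + z_β) / √n
d = (1.645 + 0.806) / √193
d = 2.451 / 13.892
d ≈ 0.18

By Cohen's convention (0.2 small / 0.5 medium / 0.8 large): very small effect.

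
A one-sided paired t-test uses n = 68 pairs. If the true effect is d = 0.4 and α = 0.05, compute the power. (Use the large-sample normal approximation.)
Power ≈ 0.95

Power calculation (paired t-test, normal approximation):
z_β = d · √n - z_α
z_β = 0.4 · √68 - 1.645
z_β = 0.4 · 8.246 - 1.645
z_β = 1.654

Power = Φ(z_β) = Φ(1.654) ≈ 0.951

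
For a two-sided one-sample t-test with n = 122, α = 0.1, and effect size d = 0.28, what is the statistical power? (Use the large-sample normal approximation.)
Power ≈ 0.93

Power calculation (one-sample t-test, normal approximation):
z_β = d · √n - z_{α/2}
z_β = 0.28 · √122 - 1.645
z_β = 0.28 · 11.045 - 1.645
z_β = 1.448

Power = Φ(z_β) = Φ(1.448) ≈ 0.926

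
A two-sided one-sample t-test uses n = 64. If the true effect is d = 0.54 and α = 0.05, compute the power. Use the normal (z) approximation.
Power ≈ 0.99

Power calculation (one-sample t-test, normal approximation):
z_β = d · √n - z_{α/2}
z_β = 0.54 · √64 - 1.960
z_β = 0.54 · 8.000 - 1.960
z_β = 2.360

Power = Φ(z_β) = Φ(2.360) ≈ 0.991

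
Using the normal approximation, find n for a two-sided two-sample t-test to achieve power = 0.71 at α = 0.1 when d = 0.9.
n = 12 per group

Sample size formula (two-sample t-test, normal approximation):
n = 2 · ((z_{α/2} + z_β) / d)²

z_{α/2} = 1.645 (for α = 0.1, two-sided)
z_β = 0.553 (for power = 0.71)
d = 0.9

n = 2 · ((1.645 + 0.553) / 0.9)²
n = 2 · (2.442)²
n ≈ 11.93
Round up to the next whole number: n = 12 per group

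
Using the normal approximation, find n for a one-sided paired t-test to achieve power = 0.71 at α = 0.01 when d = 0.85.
n = 12 pairs

Sample size formula (paired t-test, normal approximation):
n = ((z_α + z_β) / d)²

z_α = 2.326 (for α = 0.01, one-sided)
z_β = 0.553 (for power = 0.71)
d = 0.85

n = ((2.326 + 0.553) / 0.85)²
n = (3.387)²
n ≈ 11.47
Round up to the next whole number: n = 12 pairs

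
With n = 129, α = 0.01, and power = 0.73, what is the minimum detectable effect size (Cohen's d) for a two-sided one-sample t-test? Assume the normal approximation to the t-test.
d ≈ 0.28

Minimum detectable effect (one-sample t-test, normal approximation):
d = (z_{α/2} + z_β) / √n
d = (2.576 + 0.613) / √129
d = 3.189 / 11.358
d ≈ 0.28

By Cohen's convention (0.2 small / 0.5 medium / 0.8 large): small effect.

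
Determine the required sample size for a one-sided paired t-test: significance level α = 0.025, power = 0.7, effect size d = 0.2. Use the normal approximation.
n = 155 pairs

Sample size formula (paired t-test, normal approximation):
n = ((z_α + z_β) / d)²

z_α = 1.960 (for α = 0.025, one-sided)
z_β = 0.524 (for power = 0.7)
d = 0.2

n = ((1.960 + 0.524) / 0.2)²
n = (12.420)²
n ≈ 154.26
Round up to the next whole number: n = 155 pairs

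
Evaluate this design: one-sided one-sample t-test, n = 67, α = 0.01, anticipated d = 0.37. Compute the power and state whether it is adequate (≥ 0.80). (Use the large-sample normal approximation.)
Power ≈ 0.76; the study is underpowered (power < 0.80)

Power calculation (one-sample t-test, normal approximation):
z_β = d · √n - z_α
z_β = 0.37 · √67 - 2.326
z_β = 0.37 · 8.185 - 2.326
z_β = 0.702

Power = Φ(z_β) = Φ(0.702) ≈ 0.759

Effect size d = 0.37 is small by Cohen's convention (0.2/0.5/0.8).

Threshold: power ≥ 0.80 is conventionally adequate.
Power ≈ 0.76 → the study is underpowered (power < 0.80).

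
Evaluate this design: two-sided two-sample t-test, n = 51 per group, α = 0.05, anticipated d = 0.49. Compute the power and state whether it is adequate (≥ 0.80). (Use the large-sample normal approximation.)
Power ≈ 0.70; the study is underpowered (power < 0.80)

Power calculation (two-sample t-test, normal approximation):
z_β = d · √(n/2) - z_{α/2}
z_β = 0.49 · √(51/2) - 1.960
z_β = 0.49 · 5.050 - 1.960
z_β = 0.514

Power = Φ(z_β) = Φ(0.514) ≈ 0.697

Effect size d = 0.49 is small by Cohen's convention (0.2/0.5/0.8).

Threshold: power ≥ 0.80 is conventionally adequate.
Power ≈ 0.70 → the study is underpowered (power < 0.80).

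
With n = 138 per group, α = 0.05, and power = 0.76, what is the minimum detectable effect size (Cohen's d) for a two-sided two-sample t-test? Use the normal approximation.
d ≈ 0.32

Minimum detectable effect (two-sample t-test, normal approximation):
d = (z_{α/2} + z_β) / √(n/2)
d = (1.960 + 0.706) / √(138/2)
d = 2.666 / 8.307
d ≈ 0.32

By Cohen's convention (0.2 small / 0.5 medium / 0.8 large): small effect.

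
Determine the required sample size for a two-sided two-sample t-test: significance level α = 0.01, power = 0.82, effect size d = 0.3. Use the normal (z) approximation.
n = 271 per group

Sample size formula (two-sample t-test, normal approximation):
n = 2 · ((z_{α/2} + z_β) / d)²

z_{α/2} = 2.576 (for α = 0.01, two-sided)
z_β = 0.915 (for power = 0.82)
d = 0.3

n = 2 · ((2.576 + 0.915) / 0.3)²
n = 2 · (11.637)²
n ≈ 270.84
Round up to the next whole number: n = 271 per group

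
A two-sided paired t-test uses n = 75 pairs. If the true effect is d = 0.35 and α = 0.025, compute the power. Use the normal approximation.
Power ≈ 0.79

Power calculation (paired t-test, normal approximation):
z_β = d · √n - z_{α/2}
z_β = 0.35 · √75 - 2.241
z_β = 0.35 · 8.660 - 2.241
z_β = 0.790

Power = Φ(z_β) = Φ(0.790) ≈ 0.785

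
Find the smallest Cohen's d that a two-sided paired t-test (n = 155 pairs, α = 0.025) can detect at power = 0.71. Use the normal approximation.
d ≈ 0.22

Minimum detectable effect (paired t-test, normal approximation):
d = (z_{α/2} + z_β) / √n
d = (2.241 + 0.553) / √155
d = 2.795 / 12.450
d ≈ 0.22

By Cohen's convention (0.2 small / 0.5 medium / 0.8 large): small effect.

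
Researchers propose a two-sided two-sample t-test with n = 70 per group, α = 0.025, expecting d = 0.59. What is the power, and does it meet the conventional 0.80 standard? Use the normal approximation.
Power ≈ 0.89; the study is adequately powered (power ≥ 0.80)

Power calculation (two-sample t-test, normal approximation):
z_β = d · √(n/2) - z_{α/2}
z_β = 0.59 · √(70/2) - 2.241
z_β = 0.59 · 5.916 - 2.241
z_β = 1.249

Power = Φ(z_β) = Φ(1.249) ≈ 0.894

Effect size d = 0.59 is medium by Cohen's convention (0.2/0.5/0.8).

Threshold: power ≥ 0.80 is conventionally adequate.
Power ≈ 0.89 → the study is adequately powered (power ≥ 0.80).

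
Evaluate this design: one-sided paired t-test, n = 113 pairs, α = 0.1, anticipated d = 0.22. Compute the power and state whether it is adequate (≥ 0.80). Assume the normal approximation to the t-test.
Power ≈ 0.85; the study is adequately powered (power ≥ 0.80)

Power calculation (paired t-test, normal approximation):
z_β = d · √n - z_α
z_β = 0.22 · √113 - 1.282
z_β = 0.22 · 10.630 - 1.282
z_β = 1.057

Power = Φ(z_β) = Φ(1.057) ≈ 0.855

Effect size d = 0.22 is small by Cohen's convention (0.2/0.5/0.8).

Threshold: power ≥ 0.80 is conventionally adequate.
Power ≈ 0.85 → the study is adequately powered (power ≥ 0.80).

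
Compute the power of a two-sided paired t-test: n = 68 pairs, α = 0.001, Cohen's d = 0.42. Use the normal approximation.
Power ≈ 0.57

Power calculation (paired t-test, normal approximation):
z_β = d · √n - z_{α/2}
z_β = 0.42 · √68 - 3.291
z_β = 0.42 · 8.246 - 3.291
z_β = 0.173

Power = Φ(z_β) = Φ(0.173) ≈ 0.569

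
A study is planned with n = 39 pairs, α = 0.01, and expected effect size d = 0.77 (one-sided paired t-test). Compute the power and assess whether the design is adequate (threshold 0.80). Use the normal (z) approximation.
Power ≈ 0.99; the study is adequately powered (power ≥ 0.80)

Power calculation (paired t-test, normal approximation):
z_β = d · √n - z_α
z_β = 0.77 · √39 - 2.326
z_β = 0.77 · 6.245 - 2.326
z_β = 2.482

Power = Φ(z_β) = Φ(2.482) ≈ 0.993

Effect size d = 0.77 is medium by Cohen's convention (0.2/0.5/0.8).

Threshold: power ≥ 0.80 is conventionally adequate.
Power ≈ 0.99 → the study is adequately powered (power ≥ 0.80).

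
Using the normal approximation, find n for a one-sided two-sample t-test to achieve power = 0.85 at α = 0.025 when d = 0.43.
n = 98 per group

Sample size formula (two-sample t-test, normal approximation):
n = 2 · ((z_α + z_β) / d)²

z_α = 1.960 (for α = 0.025, one-sided)
z_β = 1.036 (for power = 0.85)
d = 0.43

n = 2 · ((1.960 + 1.036) / 0.43)²
n = 2 · (6.967)²
n ≈ 97.08
Round up to the next whole number: n = 98 per group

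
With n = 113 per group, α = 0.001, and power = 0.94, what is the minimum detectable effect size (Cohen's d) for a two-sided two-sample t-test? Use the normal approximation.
d ≈ 0.64

Minimum detectable effect (two-sample t-test, normal approximation):
d = (z_{α/2} + z_β) / √(n/2)
d = (3.291 + 1.555) / √(113/2)
d = 4.845 / 7.517
d ≈ 0.64

By Cohen's convention (0.2 small / 0.5 medium / 0.8 large): medium effect.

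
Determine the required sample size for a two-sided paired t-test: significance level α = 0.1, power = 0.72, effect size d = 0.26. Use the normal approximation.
n = 74 pairs

Sample size formula (paired t-test, normal approximation):
n = ((z_{α/2} + z_β) / d)²

z_{α/2} = 1.645 (for α = 0.1, two-sided)
z_β = 0.583 (for power = 0.72)
d = 0.26

n = ((1.645 + 0.583) / 0.26)²
n = (8.569)²
n ≈ 73.43
Round up to the next whole number: n = 74 pairs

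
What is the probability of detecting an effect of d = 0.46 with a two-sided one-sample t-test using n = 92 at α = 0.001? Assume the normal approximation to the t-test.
Power ≈ 0.87

Power calculation (one-sample t-test, normal approximation):
z_β = d · √n - z_{α/2}
z_β = 0.46 · √92 - 3.291
z_β = 0.46 · 9.592 - 3.291
z_β = 1.122

Power = Φ(z_β) = Φ(1.122) ≈ 0.869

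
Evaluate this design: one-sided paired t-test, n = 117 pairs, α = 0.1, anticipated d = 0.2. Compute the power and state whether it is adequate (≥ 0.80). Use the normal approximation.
Power ≈ 0.81; the study is adequately powered (power ≥ 0.80)

Power calculation (paired t-test, normal approximation):
z_β = d · √n - z_α
z_β = 0.2 · √117 - 1.282
z_β = 0.2 · 10.817 - 1.282
z_β = 0.882

Power = Φ(z_β) = Φ(0.882) ≈ 0.811

Effect size d = 0.2 is small by Cohen's convention (0.2/0.5/0.8).

Threshold: power ≥ 0.80 is conventionally adequate.
Power ≈ 0.81 → the study is adequately powered (power ≥ 0.80).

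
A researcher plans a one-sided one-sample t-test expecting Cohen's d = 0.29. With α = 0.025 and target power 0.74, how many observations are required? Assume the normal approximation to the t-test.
n = 81

Sample size formula (one-sample t-test, normal approximation):
n = ((z_α + z_β) / d)²

z_α = 1.960 (for α = 0.025, one-sided)
z_β = 0.643 (for power = 0.74)
d = 0.29

n = ((1.960 + 0.643) / 0.29)²
n = (8.976)²
n ≈ 80.57
Round up to the next whole number: n = 81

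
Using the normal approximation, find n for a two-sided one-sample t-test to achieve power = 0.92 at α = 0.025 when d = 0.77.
n = 23

Sample size formula (one-sample t-test, normal approximation):
n = ((z_{α/2} + z_β) / d)²

z_{α/2} = 2.241 (for α = 0.025, two-sided)
z_β = 1.405 (for power = 0.92)
d = 0.77

n = ((2.241 + 1.405) / 0.77)²
n = (4.735)²
n ≈ 22.42
Round up to the next whole number: n = 23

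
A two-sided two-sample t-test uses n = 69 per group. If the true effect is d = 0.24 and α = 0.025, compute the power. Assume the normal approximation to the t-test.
Power ≈ 0.20

Power calculation (two-sample t-test, normal approximation):
z_β = d · √(n/2) - z_{α/2}
z_β = 0.24 · √(69/2) - 2.241
z_β = 0.24 · 5.874 - 2.241
z_β = -0.832

Power = Φ(z_β) = Φ(-0.832) ≈ 0.203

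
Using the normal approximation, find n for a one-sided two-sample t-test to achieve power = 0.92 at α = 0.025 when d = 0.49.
n = 95 per group

Sample size formula (two-sample t-test, normal approximation):
n = 2 · ((z_α + z_β) / d)²

z_α = 1.960 (for α = 0.025, one-sided)
z_β = 1.405 (for power = 0.92)
d = 0.49

n = 2 · ((1.960 + 1.405) / 0.49)²
n = 2 · (6.867)²
n ≈ 94.31
Round up to the next whole number: n = 95 per group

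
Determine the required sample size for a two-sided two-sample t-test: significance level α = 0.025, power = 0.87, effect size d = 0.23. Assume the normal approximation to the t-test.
n = 429 per group

Sample size formula (two-sample t-test, normal approximation):
n = 2 · ((z_{α/2} + z_β) / d)²

z_{α/2} = 2.241 (for α = 0.025, two-sided)
z_β = 1.126 (for power = 0.87)
d = 0.23

n = 2 · ((2.241 + 1.126) / 0.23)²
n = 2 · (14.639)²
n ≈ 428.60
Round up to the next whole number: n = 429 per group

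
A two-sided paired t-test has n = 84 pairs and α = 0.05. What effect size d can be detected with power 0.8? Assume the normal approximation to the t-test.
d ≈ 0.31

Minimum detectable effect (paired t-test, normal approximation):
d = (z_{α/2} + z_β) / √n
d = (1.960 + 0.842) / √84
d = 2.802 / 9.165
d ≈ 0.31

By Cohen's convention (0.2 small / 0.5 medium / 0.8 large): small effect.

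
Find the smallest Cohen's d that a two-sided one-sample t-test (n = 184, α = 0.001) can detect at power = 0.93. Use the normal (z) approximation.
d ≈ 0.35

Minimum detectable effect (one-sample t-test, normal approximation):
d = (z_{α/2} + z_β) / √n
d = (3.291 + 1.476) / √184
d = 4.766 / 13.565
d ≈ 0.35

By Cohen's convention (0.2 small / 0.5 medium / 0.8 large): small effect.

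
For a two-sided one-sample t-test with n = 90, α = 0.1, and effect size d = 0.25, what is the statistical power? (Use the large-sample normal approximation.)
Power ≈ 0.77

Power calculation (one-sample t-test, normal approximation):
z_β = d · √n - z_{α/2}
z_β = 0.25 · √90 - 1.645
z_β = 0.25 · 9.487 - 1.645
z_β = 0.727

Power = Φ(z_β) = Φ(0.727) ≈ 0.766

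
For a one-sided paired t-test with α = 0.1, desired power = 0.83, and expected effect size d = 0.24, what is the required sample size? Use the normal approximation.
n = 87 pairs

Sample size formula (paired t-test, normal approximation):
n = ((z_α + z_β) / d)²

z_α = 1.282 (for α = 0.1, one-sided)
z_β = 0.954 (for power = 0.83)
d = 0.24

n = ((1.282 + 0.954) / 0.24)²
n = (9.317)²
n ≈ 86.81
Round up to the next whole number: n = 87 pairs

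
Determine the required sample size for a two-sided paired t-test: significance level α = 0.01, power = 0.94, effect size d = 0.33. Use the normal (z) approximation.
n = 157 pairs

Sample size formula (paired t-test, normal approximation):
n = ((z_{α/2} + z_β) / d)²

z_{α/2} = 2.576 (for α = 0.01, two-sided)
z_β = 1.555 (for power = 0.94)
d = 0.33

n = ((2.576 + 1.555) / 0.33)²
n = (12.518)²
n ≈ 156.70
Round up to the next whole number: n = 157 pairs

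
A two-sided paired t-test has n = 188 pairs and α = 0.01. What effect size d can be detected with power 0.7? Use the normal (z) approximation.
d ≈ 0.23

Minimum detectable effect (paired t-test, normal approximation):
d = (z_{α/2} + z_β) / √n
d = (2.576 + 0.524) / √188
d = 3.100 / 13.711
d ≈ 0.23

By Cohen's convention (0.2 small / 0.5 medium / 0.8 large): small effect.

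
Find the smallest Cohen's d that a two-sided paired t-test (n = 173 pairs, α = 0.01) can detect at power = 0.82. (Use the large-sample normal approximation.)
d ≈ 0.27

Minimum detectable effect (paired t-test, normal approximation):
d = (z_{α/2} + z_β) / √n
d = (2.576 + 0.915) / √173
d = 3.491 / 13.153
d ≈ 0.27

By Cohen's convention (0.2 small / 0.5 medium / 0.8 large): small effect.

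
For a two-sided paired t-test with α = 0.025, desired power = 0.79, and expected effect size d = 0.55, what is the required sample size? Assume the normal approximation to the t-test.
n = 31 pairs

Sample size formula (paired t-test, normal approximation):
n = ((z_{α/2} + z_β) / d)²

z_{α/2} = 2.241 (for α = 0.025, two-sided)
z_β = 0.806 (for power = 0.79)
d = 0.55

n = ((2.241 + 0.806) / 0.55)²
n = (5.540)²
n ≈ 30.69
Round up to the next whole number: n = 31 pairs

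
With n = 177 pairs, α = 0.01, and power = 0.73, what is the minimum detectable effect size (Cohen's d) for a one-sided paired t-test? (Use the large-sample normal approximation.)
d ≈ 0.22

Minimum detectable effect (paired t-test, normal approximation):
d = (z_α + z_β) / √n
d = (2.326 + 0.613) / √177
d = 2.939 / 13.304
d ≈ 0.22

By Cohen's convention (0.2 small / 0.5 medium / 0.8 large): small effect.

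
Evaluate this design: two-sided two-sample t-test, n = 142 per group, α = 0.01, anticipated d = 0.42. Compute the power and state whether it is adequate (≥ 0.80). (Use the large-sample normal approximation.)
Power ≈ 0.83; the study is adequately powered (power ≥ 0.80)

Power calculation (two-sample t-test, normal approximation):
z_β = d · √(n/2) - z_{α/2}
z_β = 0.42 · √(142/2) - 2.576
z_β = 0.42 · 8.426 - 2.576
z_β = 0.963

Power = Φ(z_β) = Φ(0.963) ≈ 0.832

Effect size d = 0.42 is small by Cohen's convention (0.2/0.5/0.8).

Threshold: power ≥ 0.80 is conventionally adequate.
Power ≈ 0.83 → the study is adequately powered (power ≥ 0.80).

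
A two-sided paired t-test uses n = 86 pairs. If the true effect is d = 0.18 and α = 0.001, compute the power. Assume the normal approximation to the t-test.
Power ≈ 0.05

Power calculation (paired t-test, normal approximation):
z_β = d · √n - z_{α/2}
z_β = 0.18 · √86 - 3.291
z_β = 0.18 · 9.274 - 3.291
z_β = -1.621

Power = Φ(z_β) = Φ(-1.621) ≈ 0.052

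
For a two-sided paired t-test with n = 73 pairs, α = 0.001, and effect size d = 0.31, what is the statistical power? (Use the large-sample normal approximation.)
Power ≈ 0.26

Power calculation (paired t-test, normal approximation):
z_β = d · √n - z_{α/2}
z_β = 0.31 · √73 - 3.291
z_β = 0.31 · 8.544 - 3.291
z_β = -0.642

Power = Φ(z_β) = Φ(-0.642) ≈ 0.260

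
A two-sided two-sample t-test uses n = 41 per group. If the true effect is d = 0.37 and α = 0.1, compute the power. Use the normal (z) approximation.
Power ≈ 0.51

Power calculation (two-sample t-test, normal approximation):
z_β = d · √(n/2) - z_{α/2}
z_β = 0.37 · √(41/2) - 1.645
z_β = 0.37 · 4.528 - 1.645
z_β = 0.030

Power = Φ(z_β) = Φ(0.030) ≈ 0.512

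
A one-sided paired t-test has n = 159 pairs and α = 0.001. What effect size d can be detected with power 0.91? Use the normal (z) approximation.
d ≈ 0.35

Minimum detectable effect (paired t-test, normal approximation):
d = (z_α + z_β) / √n
d = (3.090 + 1.341) / √159
d = 4.431 / 12.610
d ≈ 0.35

By Cohen's convention (0.2 small / 0.5 medium / 0.8 large): small effect.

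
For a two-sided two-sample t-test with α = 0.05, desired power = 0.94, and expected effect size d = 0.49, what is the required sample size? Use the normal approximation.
n = 103 per group

Sample size formula (two-sample t-test, normal approximation):
n = 2 · ((z_{α/2} + z_β) / d)²

z_{α/2} = 1.960 (for α = 0.05, two-sided)
z_β = 1.555 (for power = 0.94)
d = 0.49

n = 2 · ((1.960 + 1.555) / 0.49)²
n = 2 · (7.173)²
n ≈ 102.90
Round up to the next whole number: n = 103 per group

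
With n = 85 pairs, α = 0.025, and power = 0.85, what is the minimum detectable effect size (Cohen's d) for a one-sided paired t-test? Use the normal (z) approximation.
d ≈ 0.33

Minimum detectable effect (paired t-test, normal approximation):
d = (z_α + z_β) / √n
d = (1.960 + 1.036) / √85
d = 2.996 / 9.220
d ≈ 0.33

By Cohen's convention (0.2 small / 0.5 medium / 0.8 large): small effect.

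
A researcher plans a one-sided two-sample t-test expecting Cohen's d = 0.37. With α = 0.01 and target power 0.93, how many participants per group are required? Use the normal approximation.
n = 212 per group

Sample size formula (two-sample t-test, normal approximation):
n = 2 · ((z_α + z_β) / d)²

z_α = 2.326 (for α = 0.01, one-sided)
z_β = 1.476 (for power = 0.93)
d = 0.37

n = 2 · ((2.326 + 1.476) / 0.37)²
n = 2 · (10.276)²
n ≈ 211.19
Round up to the next whole number: n = 212 per group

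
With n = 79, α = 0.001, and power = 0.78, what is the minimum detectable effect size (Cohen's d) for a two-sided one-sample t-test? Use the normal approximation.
d ≈ 0.46

Minimum detectable effect (one-sample t-test, normal approximation):
d = (z_{α/2} + z_β) / √n
d = (3.291 + 0.772) / √79
d = 4.063 / 8.888
d ≈ 0.46

By Cohen's convention (0.2 small / 0.5 medium / 0.8 large): small effect.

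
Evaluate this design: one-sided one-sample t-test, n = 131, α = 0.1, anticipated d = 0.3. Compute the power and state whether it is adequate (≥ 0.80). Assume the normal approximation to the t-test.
Power ≈ 0.98; the study is adequately powered (power ≥ 0.80)

Power calculation (one-sample t-test, normal approximation):
z_β = d · √n - z_α
z_β = 0.3 · √131 - 1.282
z_β = 0.3 · 11.446 - 1.282
z_β = 2.152

Power = Φ(z_β) = Φ(2.152) ≈ 0.984

Effect size d = 0.3 is small by Cohen's convention (0.2/0.5/0.8).

Threshold: power ≥ 0.80 is conventionally adequate.
Power ≈ 0.98 → the study is adequately powered (power ≥ 0.80).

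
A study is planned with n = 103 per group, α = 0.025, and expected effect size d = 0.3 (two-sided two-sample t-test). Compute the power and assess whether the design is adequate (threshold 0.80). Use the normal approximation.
Power ≈ 0.46; the study is underpowered (power < 0.80)

Power calculation (two-sample t-test, normal approximation):
z_β = d · √(n/2) - z_{α/2}
z_β = 0.3 · √(103/2) - 2.241
z_β = 0.3 · 7.176 - 2.241
z_β = -0.088

Power = Φ(z_β) = Φ(-0.088) ≈ 0.465

Effect size d = 0.3 is small by Cohen's convention (0.2/0.5/0.8).

Threshold: power ≥ 0.80 is conventionally adequate.
Power ≈ 0.46 → the study is underpowered (power < 0.80).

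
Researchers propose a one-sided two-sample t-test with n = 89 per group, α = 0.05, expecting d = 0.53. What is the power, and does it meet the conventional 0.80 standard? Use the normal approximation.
Power ≈ 0.97; the study is adequately powered (power ≥ 0.80)

Power calculation (two-sample t-test, normal approximation):
z_β = d · √(n/2) - z_α
z_β = 0.53 · √(89/2) - 1.645
z_β = 0.53 · 6.671 - 1.645
z_β = 1.891

Power = Φ(z_β) = Φ(1.891) ≈ 0.971

Effect size d = 0.53 is medium by Cohen's convention (0.2/0.5/0.8).

Threshold: power ≥ 0.80 is conventionally adequate.
Power ≈ 0.97 → the study is adequately powered (power ≥ 0.80).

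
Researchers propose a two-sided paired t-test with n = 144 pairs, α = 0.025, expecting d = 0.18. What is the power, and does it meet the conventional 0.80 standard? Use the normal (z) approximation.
Power ≈ 0.47; the study is underpowered (power < 0.80)

Power calculation (paired t-test, normal approximation):
z_β = d · √n - z_{α/2}
z_β = 0.18 · √144 - 2.241
z_β = 0.18 · 12.000 - 2.241
z_β = -0.081

Power = Φ(z_β) = Φ(-0.081) ≈ 0.468

Effect size d = 0.18 is very small by Cohen's convention (0.2/0.5/0.8).

Threshold: power ≥ 0.80 is conventionally adequate.
Power ≈ 0.47 → the study is underpowered (power < 0.80).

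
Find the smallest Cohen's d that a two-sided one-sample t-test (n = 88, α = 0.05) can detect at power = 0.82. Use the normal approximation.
d ≈ 0.31

Minimum detectable effect (one-sample t-test, normal approximation):
d = (z_{α/2} + z_β) / √n
d = (1.960 + 0.915) / √88
d = 2.875 / 9.381
d ≈ 0.31

By Cohen's convention (0.2 small / 0.5 medium / 0.8 large): small effect.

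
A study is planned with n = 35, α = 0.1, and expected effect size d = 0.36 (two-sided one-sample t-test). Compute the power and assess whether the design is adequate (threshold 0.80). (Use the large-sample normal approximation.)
Power ≈ 0.69; the study is underpowered (power < 0.80)

Power calculation (one-sample t-test, normal approximation):
z_β = d · √n - z_{α/2}
z_β = 0.36 · √35 - 1.645
z_β = 0.36 · 5.916 - 1.645
z_β = 0.485

Power = Φ(z_β) = Φ(0.485) ≈ 0.686

Effect size d = 0.36 is small by Cohen's convention (0.2/0.5/0.8).

Threshold: power ≥ 0.80 is conventionally adequate.
Power ≈ 0.69 → the study is underpowered (power < 0.80).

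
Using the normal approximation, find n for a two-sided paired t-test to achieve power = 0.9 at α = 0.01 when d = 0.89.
n = 19 pairs

Sample size formula (paired t-test, normal approximation):
n = ((z_{α/2} + z_β) / d)²

z_{α/2} = 2.576 (for α = 0.01, two-sided)
z_β = 1.282 (for power = 0.9)
d = 0.89

n = ((2.576 + 1.282) / 0.89)²
n = (4.335)²
n ≈ 18.79
Round up to the next whole number: n = 19 pairs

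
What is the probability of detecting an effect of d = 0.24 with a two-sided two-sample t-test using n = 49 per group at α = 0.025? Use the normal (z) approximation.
Power ≈ 0.15

Power calculation (two-sample t-test, normal approximation):
z_β = d · √(n/2) - z_{α/2}
z_β = 0.24 · √(49/2) - 2.241
z_β = 0.24 · 4.950 - 2.241
z_β = -1.053

Power = Φ(z_β) = Φ(-1.053) ≈ 0.146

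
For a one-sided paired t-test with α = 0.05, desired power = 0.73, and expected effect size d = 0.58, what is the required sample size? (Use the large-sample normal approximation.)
n = 16 pairs

Sample size formula (paired t-test, normal approximation):
n = ((z_α + z_β) / d)²

z_α = 1.645 (for α = 0.05, one-sided)
z_β = 0.613 (for power = 0.73)
d = 0.58

n = ((1.645 + 0.613) / 0.58)²
n = (3.893)²
n ≈ 15.16
Round up to the next whole number: n = 16 pairs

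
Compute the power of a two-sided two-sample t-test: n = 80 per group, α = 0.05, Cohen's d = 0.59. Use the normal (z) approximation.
Power ≈ 0.96

Power calculation (two-sample t-test, normal approximation):
z_β = d · √(n/2) - z_{α/2}
z_β = 0.59 · √(80/2) - 1.960
z_β = 0.59 · 6.325 - 1.960
z_β = 1.772

Power = Φ(z_β) = Φ(1.772) ≈ 0.962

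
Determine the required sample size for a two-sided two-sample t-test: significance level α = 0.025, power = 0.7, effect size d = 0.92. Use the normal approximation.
n = 19 per group

Sample size formula (two-sample t-test, normal approximation):
n = 2 · ((z_{α/2} + z_β) / d)²

z_{α/2} = 2.241 (for α = 0.025, two-sided)
z_β = 0.524 (for power = 0.7)
d = 0.92

n = 2 · ((2.241 + 0.524) / 0.92)²
n = 2 · (3.005)²
n ≈ 18.06
Round up to the next whole number: n = 19 per group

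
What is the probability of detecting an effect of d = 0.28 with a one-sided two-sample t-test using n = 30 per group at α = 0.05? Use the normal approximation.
Power ≈ 0.29

Power calculation (two-sample t-test, normal approximation):
z_β = d · √(n/2) - z_α
z_β = 0.28 · √(30/2) - 1.645
z_β = 0.28 · 3.873 - 1.645
z_β = -0.560

Power = Φ(z_β) = Φ(-0.560) ≈ 0.288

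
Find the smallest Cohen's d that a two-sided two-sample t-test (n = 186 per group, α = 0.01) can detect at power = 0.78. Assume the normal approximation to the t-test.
d ≈ 0.35

Minimum detectable effect (two-sample t-test, normal approximation):
d = (z_{α/2} + z_β) / √(n/2)
d = (2.576 + 0.772) / √(186/2)
d = 3.348 / 9.644
d ≈ 0.35

By Cohen's convention (0.2 small / 0.5 medium / 0.8 large): small effect.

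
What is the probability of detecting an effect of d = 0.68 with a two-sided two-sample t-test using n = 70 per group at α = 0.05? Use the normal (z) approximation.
Power ≈ 0.98

Power calculation (two-sample t-test, normal approximation):
z_β = d · √(n/2) - z_{α/2}
z_β = 0.68 · √(70/2) - 1.960
z_β = 0.68 · 5.916 - 1.960
z_β = 2.063

Power = Φ(z_β) = Φ(2.063) ≈ 0.980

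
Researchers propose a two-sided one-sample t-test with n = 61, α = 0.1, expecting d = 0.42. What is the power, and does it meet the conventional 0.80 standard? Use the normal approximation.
Power ≈ 0.95; the study is adequately powered (power ≥ 0.80)

Power calculation (one-sample t-test, normal approximation):
z_β = d · √n - z_{α/2}
z_β = 0.42 · √61 - 1.645
z_β = 0.42 · 7.810 - 1.645
z_β = 1.635

Power = Φ(z_β) = Φ(1.635) ≈ 0.949

Effect size d = 0.42 is small by Cohen's convention (0.2/0.5/0.8).

Threshold: power ≥ 0.80 is conventionally adequate.
Power ≈ 0.95 → the study is adequately powered (power ≥ 0.80).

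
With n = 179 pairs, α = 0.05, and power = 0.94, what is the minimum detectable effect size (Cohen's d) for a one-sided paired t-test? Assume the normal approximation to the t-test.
d ≈ 0.24

Minimum detectable effect (paired t-test, normal approximation):
d = (z_α + z_β) / √n
d = (1.645 + 1.555) / √179
d = 3.200 / 13.379
d ≈ 0.24

By Cohen's convention (0.2 small / 0.5 medium / 0.8 large): small effect.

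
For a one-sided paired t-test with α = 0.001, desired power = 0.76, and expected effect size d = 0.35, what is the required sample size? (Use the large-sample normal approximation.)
n = 118 pairs

Sample size formula (paired t-test, normal approximation):
n = ((z_α + z_β) / d)²

z_α = 3.090 (for α = 0.001, one-sided)
z_β = 0.706 (for power = 0.76)
d = 0.35

n = ((3.090 + 0.706) / 0.35)²
n = (10.846)²
n ≈ 117.64
Round up to the next whole number: n = 118 pairs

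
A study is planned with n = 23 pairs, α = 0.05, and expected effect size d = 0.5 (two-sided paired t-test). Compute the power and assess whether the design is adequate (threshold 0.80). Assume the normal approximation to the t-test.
Power ≈ 0.67; the study is underpowered (power < 0.80)

Power calculation (paired t-test, normal approximation):
z_β = d · √n - z_{α/2}
z_β = 0.5 · √23 - 1.960
z_β = 0.5 · 4.796 - 1.960
z_β = 0.438

Power = Φ(z_β) = Φ(0.438) ≈ 0.669

Effect size d = 0.5 is medium by Cohen's convention (0.2/0.5/0.8).

Threshold: power ≥ 0.80 is conventionally adequate.
Power ≈ 0.67 → the study is underpowered (power < 0.80).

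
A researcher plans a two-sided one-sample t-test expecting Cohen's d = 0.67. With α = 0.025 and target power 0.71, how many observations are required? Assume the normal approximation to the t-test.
n = 18

Sample size formula (one-sample t-test, normal approximation):
n = ((z_{α/2} + z_β) / d)²

z_{α/2} = 2.241 (for α = 0.025, two-sided)
z_β = 0.553 (for power = 0.71)
d = 0.67

n = ((2.241 + 0.553) / 0.67)²
n = (4.170)²
n ≈ 17.39
Round up to the next whole number: n = 18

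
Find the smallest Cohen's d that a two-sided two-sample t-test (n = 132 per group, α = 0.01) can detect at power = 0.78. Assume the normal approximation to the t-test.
d ≈ 0.41

Minimum detectable effect (two-sample t-test, normal approximation):
d = (z_{α/2} + z_β) / √(n/2)
d = (2.576 + 0.772) / √(132/2)
d = 3.348 / 8.124
d ≈ 0.41

By Cohen's convention (0.2 small / 0.5 medium / 0.8 large): small effect.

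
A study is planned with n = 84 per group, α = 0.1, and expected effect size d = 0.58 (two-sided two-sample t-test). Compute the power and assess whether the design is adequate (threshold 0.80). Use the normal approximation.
Power ≈ 0.98; the study is adequately powered (power ≥ 0.80)

Power calculation (two-sample t-test, normal approximation):
z_β = d · √(n/2) - z_{α/2}
z_β = 0.58 · √(84/2) - 1.645
z_β = 0.58 · 6.481 - 1.645
z_β = 2.114

Power = Φ(z_β) = Φ(2.114) ≈ 0.983

Effect size d = 0.58 is medium by Cohen's convention (0.2/0.5/0.8).

Threshold: power ≥ 0.80 is conventionally adequate.
Power ≈ 0.98 → the study is adequately powered (power ≥ 0.80).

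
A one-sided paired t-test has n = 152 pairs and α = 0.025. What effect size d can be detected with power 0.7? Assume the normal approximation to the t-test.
d ≈ 0.20

Minimum detectable effect (paired t-test, normal approximation):
d = (z_α + z_β) / √n
d = (1.960 + 0.524) / √152
d = 2.484 / 12.329
d ≈ 0.20

By Cohen's convention (0.2 small / 0.5 medium / 0.8 large): small effect.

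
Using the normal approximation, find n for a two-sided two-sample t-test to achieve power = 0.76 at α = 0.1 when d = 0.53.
n = 40 per group

Sample size formula (two-sample t-test, normal approximation):
n = 2 · ((z_{α/2} + z_β) / d)²

z_{α/2} = 1.645 (for α = 0.1, two-sided)
z_β = 0.706 (for power = 0.76)
d = 0.53

n = 2 · ((1.645 + 0.706) / 0.53)²
n = 2 · (4.436)²
n ≈ 39.36
Round up to the next whole number: n = 40 per group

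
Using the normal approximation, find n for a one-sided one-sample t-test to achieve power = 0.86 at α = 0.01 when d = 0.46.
n = 55

Sample size formula (one-sample t-test, normal approximation):
n = ((z_α + z_β) / d)²

z_α = 2.326 (for α = 0.01, one-sided)
z_β = 1.080 (for power = 0.86)
d = 0.46

n = ((2.326 + 1.080) / 0.46)²
n = (7.404)²
n ≈ 54.82
Round up to the next whole number: n = 55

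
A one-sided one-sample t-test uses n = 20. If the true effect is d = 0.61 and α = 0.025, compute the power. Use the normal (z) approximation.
Power ≈ 0.78

Power calculation (one-sample t-test, normal approximation):
z_β = d · √n - z_α
z_β = 0.61 · √20 - 1.960
z_β = 0.61 · 4.472 - 1.960
z_β = 0.768

Power = Φ(z_β) = Φ(0.768) ≈ 0.779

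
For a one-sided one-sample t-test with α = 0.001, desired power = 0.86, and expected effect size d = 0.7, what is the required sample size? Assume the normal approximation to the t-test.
n = 36

Sample size formula (one-sample t-test, normal approximation):
n = ((z_α + z_β) / d)²

z_α = 3.090 (for α = 0.001, one-sided)
z_β = 1.080 (for power = 0.86)
d = 0.7

n = ((3.090 + 1.080) / 0.7)²
n = (5.957)²
n ≈ 35.49
Round up to the next whole number: n = 36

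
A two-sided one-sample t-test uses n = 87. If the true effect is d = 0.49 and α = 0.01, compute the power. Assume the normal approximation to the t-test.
Power ≈ 0.98

Power calculation (one-sample t-test, normal approximation):
z_β = d · √n - z_{α/2}
z_β = 0.49 · √87 - 2.576
z_β = 0.49 · 9.327 - 2.576
z_β = 1.995

Power = Φ(z_β) = Φ(1.995) ≈ 0.977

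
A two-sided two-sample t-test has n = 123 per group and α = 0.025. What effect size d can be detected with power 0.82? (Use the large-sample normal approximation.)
d ≈ 0.40

Minimum detectable effect (two-sample t-test, normal approximation):
d = (z_{α/2} + z_β) / √(n/2)
d = (2.241 + 0.915) / √(123/2)
d = 3.157 / 7.842
d ≈ 0.40

By Cohen's convention (0.2 small / 0.5 medium / 0.8 large): small effect.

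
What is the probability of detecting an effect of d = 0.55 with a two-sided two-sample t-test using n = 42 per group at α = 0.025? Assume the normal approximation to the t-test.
Power ≈ 0.61

Power calculation (two-sample t-test, normal approximation):
z_β = d · √(n/2) - z_{α/2}
z_β = 0.55 · √(42/2) - 2.241
z_β = 0.55 · 4.583 - 2.241
z_β = 0.279

Power = Φ(z_β) = Φ(0.279) ≈ 0.610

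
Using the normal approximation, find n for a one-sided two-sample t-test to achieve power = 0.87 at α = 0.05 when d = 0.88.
n = 20 per group

Sample size formula (two-sample t-test, normal approximation):
n = 2 · ((z_α + z_β) / d)²

z_α = 1.645 (for α = 0.05, one-sided)
z_β = 1.126 (for power = 0.87)
d = 0.88

n = 2 · ((1.645 + 1.126) / 0.88)²
n = 2 · (3.149)²
n ≈ 19.83
Round up to the next whole number: n = 20 per group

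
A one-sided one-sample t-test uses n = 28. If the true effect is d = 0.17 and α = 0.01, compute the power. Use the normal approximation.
Power ≈ 0.08

Power calculation (one-sample t-test, normal approximation):
z_β = d · √n - z_α
z_β = 0.17 · √28 - 2.326
z_β = 0.17 · 5.292 - 2.326
z_β = -1.427

Power = Φ(z_β) = Φ(-1.427) ≈ 0.077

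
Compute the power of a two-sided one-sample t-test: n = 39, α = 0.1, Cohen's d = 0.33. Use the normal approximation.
Power ≈ 0.66

Power calculation (one-sample t-test, normal approximation):
z_β = d · √n - z_{α/2}
z_β = 0.33 · √39 - 1.645
z_β = 0.33 · 6.245 - 1.645
z_β = 0.416

Power = Φ(z_β) = Φ(0.416) ≈ 0.661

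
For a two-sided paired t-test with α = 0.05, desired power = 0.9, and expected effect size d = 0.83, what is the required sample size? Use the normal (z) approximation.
n = 16 pairs

Sample size formula (paired t-test, normal approximation):
n = ((z_{α/2} + z_β) / d)²

z_{α/2} = 1.960 (for α = 0.05, two-sided)
z_β = 1.282 (for power = 0.9)
d = 0.83

n = ((1.960 + 1.282) / 0.83)²
n = (3.906)²
n ≈ 15.26
Round up to the next whole number: n = 16 pairs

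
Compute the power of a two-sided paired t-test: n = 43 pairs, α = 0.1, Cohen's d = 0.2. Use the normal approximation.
Power ≈ 0.37

Power calculation (paired t-test, normal approximation):
z_β = d · √n - z_{α/2}
z_β = 0.2 · √43 - 1.645
z_β = 0.2 · 6.557 - 1.645
z_β = -0.333

Power = Φ(z_β) = Φ(-0.333) ≈ 0.369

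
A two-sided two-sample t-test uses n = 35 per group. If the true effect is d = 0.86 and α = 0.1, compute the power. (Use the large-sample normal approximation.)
Power ≈ 0.97

Power calculation (two-sample t-test, normal approximation):
z_β = d · √(n/2) - z_{α/2}
z_β = 0.86 · √(35/2) - 1.645
z_β = 0.86 · 4.183 - 1.645
z_β = 1.953

Power = Φ(z_β) = Φ(1.953) ≈ 0.975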